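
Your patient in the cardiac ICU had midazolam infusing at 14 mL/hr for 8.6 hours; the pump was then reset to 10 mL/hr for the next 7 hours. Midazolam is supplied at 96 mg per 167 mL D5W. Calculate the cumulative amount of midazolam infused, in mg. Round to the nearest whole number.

Concentration = 96 mg ÷ 167 mL = 0.5748503 mg/mL
Stage 1: 14 mL/hr × 8.6 hr = 120.4 mL → 120.4 mL × 0.5748503 mg/mL = 69.21198 mg
Stage 2: 10 mL/hr × 7 hr = 70 mL → 70 mL × 0.5748503 mg/mL = 40.23952 mg
Total = 69.21198 + 40.23952 = 109.4515 mg

109 mg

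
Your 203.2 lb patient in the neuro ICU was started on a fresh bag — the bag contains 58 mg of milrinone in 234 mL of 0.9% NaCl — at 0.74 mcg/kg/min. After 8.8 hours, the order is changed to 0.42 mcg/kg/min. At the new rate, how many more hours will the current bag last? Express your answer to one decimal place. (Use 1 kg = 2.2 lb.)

9.4 hours

Initial rate:
Weight = 203.2 lb ÷ 2.2 lb/kg = 92.36364 kg
Dose = 0.74 mcg/kg/min × 92.36364 kg = 68.34909 mcg/min
68.34909 mcg/min × 60 min/hr = 4100.945 mcg/hr
Concentration = 58 mg ÷ 234 mL = 0.2478632 mg/mL = 247.8632 mcg/mL
Rate = 4100.945 mcg/hr ÷ 247.8632 mcg/mL = 16.54519 mL/hr
Volume infused so far = 16.54519 mL/hr × 8.8 hr = 145.5977 mL
Volume remaining = 234 − 145.5977 = 88.4023 mL
New rate:
Dose = 0.42 mcg/kg/min × 92.36364 kg = 38.79273 mcg/min
38.79273 mcg/min × 60 min/hr = 2327.564 mcg/hr
Rate = 2327.564 mcg/hr ÷ 247.8632 mcg/mL = 9.390515 mL/hr
Time remaining = 88.4023 mL ÷ 9.390515 mL/hr = 9.413998 hr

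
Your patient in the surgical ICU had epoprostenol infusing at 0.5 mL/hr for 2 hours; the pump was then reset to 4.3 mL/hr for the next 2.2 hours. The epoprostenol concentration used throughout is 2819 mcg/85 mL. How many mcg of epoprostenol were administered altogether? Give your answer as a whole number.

Concentration = 2819 mcg ÷ 85 mL = 33.16471 mcg/mL
Stage 1: 0.5 mL/hr × 2 hr = 1 mL → 1 mL × 33.16471 mcg/mL = 33.16471 mcg
Stage 2: 4.3 mL/hr × 2.2 hr = 9.46 mL → 9.46 mL × 33.16471 mcg/mL = 313.7381 mcg
Total = 33.16471 + 313.7381 = 346.9028 mcg

347 mcg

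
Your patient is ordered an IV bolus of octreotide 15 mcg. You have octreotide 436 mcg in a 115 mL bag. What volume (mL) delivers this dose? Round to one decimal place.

4.0 mL

Concentration = 436 mcg ÷ 115 mL = 3.791304 mcg/mL
Volume = 15 mcg ÷ 3.791304 mcg/mL = 3.956422 mL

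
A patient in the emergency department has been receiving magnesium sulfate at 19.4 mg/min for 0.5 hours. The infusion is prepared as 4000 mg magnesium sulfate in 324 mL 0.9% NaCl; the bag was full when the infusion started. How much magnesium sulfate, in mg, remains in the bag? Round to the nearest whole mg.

3418 mg

19.4 mg/min × 60 min/hr = 1164 mg/hr
Concentration = 4000 mg ÷ 324 mL = 12.34568 mg/mL
Rate = 1164 mg/hr ÷ 12.34568 mg/mL = 94.284 mL/hr
Volume infused = 94.284 mL/hr × 0.5 hr = 47.142 mL
Volume remaining = 324 − 47.142 = 276.858 mL
Drug remaining = 276.858 mL × 12.34568 mg/mL = 3418 mg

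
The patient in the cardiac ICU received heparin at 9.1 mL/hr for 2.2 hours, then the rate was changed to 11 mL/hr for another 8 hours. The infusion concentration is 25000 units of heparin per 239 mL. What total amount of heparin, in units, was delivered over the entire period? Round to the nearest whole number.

11299 units

Concentration = 25000 units ÷ 239 mL = 104.6025 units/mL
Stage 1: 9.1 mL/hr × 2.2 hr = 20.02 mL → 20.02 mL × 104.6025 units/mL = 2094.142 units
Stage 2: 11 mL/hr × 8 hr = 88 mL → 88 mL × 104.6025 units/mL = 9205.021 units
Total = 2094.142 + 9205.021 = 11299.16 units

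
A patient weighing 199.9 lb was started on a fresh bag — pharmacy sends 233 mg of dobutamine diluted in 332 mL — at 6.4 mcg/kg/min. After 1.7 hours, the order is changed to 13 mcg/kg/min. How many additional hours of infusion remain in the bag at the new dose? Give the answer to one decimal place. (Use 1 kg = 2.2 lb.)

Initial rate:
Weight = 199.9 lb ÷ 2.2 lb/kg = 90.86364 kg
Dose = 6.4 mcg/kg/min × 90.86364 kg = 581.5273 mcg/min
581.5273 mcg/min × 60 min/hr = 34891.64 mcg/hr
Concentration = 233 mg ÷ 332 mL = 0.7018072 mg/mL = 701.8072 mcg/mL
Rate = 34891.64 mcg/hr ÷ 701.8072 mcg/mL = 49.71684 mL/hr
Volume infused so far = 49.71684 mL/hr × 1.7 hr = 84.51862 mL
Volume remaining = 332 − 84.51862 = 247.4814 mL
New rate:
Dose = 13 mcg/kg/min × 90.86364 kg = 1181.227 mcg/min
1181.227 mcg/min × 60 min/hr = 70873.64 mcg/hr
Rate = 70873.64 mcg/hr ÷ 701.8072 mcg/mL = 100.9873 mL/hr
Time remaining = 247.4814 mL ÷ 100.9873 mL/hr = 2.450618 hr

2.5 hours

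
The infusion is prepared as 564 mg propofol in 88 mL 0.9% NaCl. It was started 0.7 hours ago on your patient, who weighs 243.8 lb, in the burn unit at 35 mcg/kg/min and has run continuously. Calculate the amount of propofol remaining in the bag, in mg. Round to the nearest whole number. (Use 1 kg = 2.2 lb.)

401 mg

Weight = 243.8 lb ÷ 2.2 lb/kg = 110.8182 kg
Dose = 35 mcg/kg/min × 110.8182 kg = 3878.636 mcg/min
3878.636 mcg/min × 60 min/hr = 232718.2 mcg/hr
Concentration = 564 mg ÷ 88 mL = 6.409091 mg/mL = 6409.091 mcg/mL
Rate = 232718.2 mcg/hr ÷ 6409.091 mcg/mL = 36.31064 mL/hr
Volume infused = 36.31064 mL/hr × 0.7 hr = 25.41745 mL
Volume remaining = 88 − 25.41745 = 62.58255 mL
Drug remaining = 62.58255 mL × 6409.091 mcg/mL = 401097.3 mcg = 401.0973 mg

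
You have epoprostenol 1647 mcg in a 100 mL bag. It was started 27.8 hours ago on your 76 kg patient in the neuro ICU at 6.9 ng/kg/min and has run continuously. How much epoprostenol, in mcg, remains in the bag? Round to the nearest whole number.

772 mcg

Dose = 6.9 ng/kg/min × 76 kg = 524.4 ng/min
524.4 ng/min × 60 min/hr = 31464 ng/hr
Concentration = 1647 mcg ÷ 100 mL = 16.47 mcg/mL = 16470 ng/mL
Rate = 31464 ng/hr ÷ 16470 ng/mL = 1.910383 mL/hr
Volume infused = 1.910383 mL/hr × 27.8 hr = 53.10863 mL
Volume remaining = 100 − 53.10863 = 46.89137 mL
Drug remaining = 46.89137 mL × 16470 ng/mL = 772300.8 ng = 772.3008 mcg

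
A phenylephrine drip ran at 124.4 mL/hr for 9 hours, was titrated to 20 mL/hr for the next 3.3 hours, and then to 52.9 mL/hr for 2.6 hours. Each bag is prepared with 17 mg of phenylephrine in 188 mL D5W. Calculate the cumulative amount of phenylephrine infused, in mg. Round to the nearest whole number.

120 mg

Concentration = 17 mg ÷ 188 mL = 0.09042553 mg/mL
Stage 1: 124.4 mL/hr × 9 hr = 1119.6 mL → 1119.6 mL × 0.09042553 mg/mL = 101.2404 mg
Stage 2: 20 mL/hr × 3.3 hr = 66 mL → 66 mL × 0.09042553 mg/mL = 5.968085 mg
Stage 3: 52.9 mL/hr × 2.6 hr = 137.54 mL → 137.54 mL × 0.09042553 mg/mL = 12.43713 mg
Total = 101.2404 + 5.968085 + 12.43713 = 119.6456 mg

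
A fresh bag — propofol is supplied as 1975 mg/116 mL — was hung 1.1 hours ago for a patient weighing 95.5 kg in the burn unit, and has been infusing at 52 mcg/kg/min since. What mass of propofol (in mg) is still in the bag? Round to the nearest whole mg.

Dose = 52 mcg/kg/min × 95.5 kg = 4966 mcg/min
4966 mcg/min × 60 min/hr = 297960 mcg/hr
Concentration = 1975 mg ÷ 116 mL = 17.02586 mg/mL = 17025.86 mcg/mL
Rate = 297960 mcg/hr ÷ 17025.86 mcg/mL = 17.50044 mL/hr
Volume infused = 17.50044 mL/hr × 1.1 hr = 19.25048 mL
Volume remaining = 116 − 19.25048 = 96.74952 mL
Drug remaining = 96.74952 mL × 17025.86 mcg/mL = 1647244 mcg = 1647.244 mg

1647 mg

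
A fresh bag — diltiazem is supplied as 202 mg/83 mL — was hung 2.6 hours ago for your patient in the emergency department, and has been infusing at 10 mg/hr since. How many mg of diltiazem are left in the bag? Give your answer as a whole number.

Concentration = 202 mg ÷ 83 mL = 2.433735 mg/mL
Rate = 10 mg/hr ÷ 2.433735 mg/mL = 4.108911 mL/hr
Volume infused = 4.108911 mL/hr × 2.6 hr = 10.68317 mL
Volume remaining = 83 − 10.68317 = 72.31683 mL
Drug remaining = 72.31683 mL × 2.433735 mg/mL = 176 mg

176 mg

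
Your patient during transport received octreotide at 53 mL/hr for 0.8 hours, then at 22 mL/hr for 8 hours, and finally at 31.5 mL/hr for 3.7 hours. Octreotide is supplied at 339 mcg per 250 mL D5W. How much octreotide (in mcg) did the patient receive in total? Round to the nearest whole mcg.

454 mcg

Concentration = 339 mcg ÷ 250 mL = 1.356 mcg/mL
Stage 1: 53 mL/hr × 0.8 hr = 42.4 mL → 42.4 mL × 1.356 mcg/mL = 57.4944 mcg
Stage 2: 22 mL/hr × 8 hr = 176 mL → 176 mL × 1.356 mcg/mL = 238.656 mcg
Stage 3: 31.5 mL/hr × 3.7 hr = 116.55 mL → 116.55 mL × 1.356 mcg/mL = 158.0418 mcg
Total = 57.4944 + 238.656 + 158.0418 = 454.1922 mcg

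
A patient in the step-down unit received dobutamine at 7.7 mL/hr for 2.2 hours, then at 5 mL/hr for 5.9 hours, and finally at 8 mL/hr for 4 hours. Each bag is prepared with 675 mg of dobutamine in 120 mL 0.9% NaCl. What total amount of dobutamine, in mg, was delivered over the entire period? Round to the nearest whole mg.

Concentration = 675 mg ÷ 120 mL = 5.625 mg/mL
Stage 1: 7.7 mL/hr × 2.2 hr = 16.94 mL → 16.94 mL × 5.625 mg/mL = 95.2875 mg
Stage 2: 5 mL/hr × 5.9 hr = 29.5 mL → 29.5 mL × 5.625 mg/mL = 165.9375 mg
Stage 3: 8 mL/hr × 4 hr = 32 mL → 32 mL × 5.625 mg/mL = 180 mg
Total = 95.2875 + 165.9375 + 180 = 441.225 mg

441 mg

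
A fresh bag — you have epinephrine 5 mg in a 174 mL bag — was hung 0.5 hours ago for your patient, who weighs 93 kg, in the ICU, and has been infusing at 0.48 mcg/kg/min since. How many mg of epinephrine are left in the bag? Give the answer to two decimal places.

3.66 mg

Dose = 0.48 mcg/kg/min × 93 kg = 44.64 mcg/min
44.64 mcg/min × 60 min/hr = 2678.4 mcg/hr
Concentration = 5 mg ÷ 174 mL = 0.02873563 mg/mL = 28.73563 mcg/mL
Rate = 2678.4 mcg/hr ÷ 28.73563 mcg/mL = 93.20832 mL/hr
Volume infused = 93.20832 mL/hr × 0.5 hr = 46.60416 mL
Volume remaining = 174 − 46.60416 = 127.3958 mL
Drug remaining = 127.3958 mL × 28.73563 mcg/mL = 3660.8 mcg = 3.6608 mg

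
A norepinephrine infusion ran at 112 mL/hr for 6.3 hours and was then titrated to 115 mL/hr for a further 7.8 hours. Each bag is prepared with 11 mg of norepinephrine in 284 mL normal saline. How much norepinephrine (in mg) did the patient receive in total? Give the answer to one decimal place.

62.1 mg

Concentration = 11 mg ÷ 284 mL = 0.03873239 mg/mL
Stage 1: 112 mL/hr × 6.3 hr = 705.6 mL → 705.6 mL × 0.03873239 mg/mL = 27.32958 mg
Stage 2: 115 mL/hr × 7.8 hr = 897 mL → 897 mL × 0.03873239 mg/mL = 34.74296 mg
Total = 27.32958 + 34.74296 = 62.07254 mg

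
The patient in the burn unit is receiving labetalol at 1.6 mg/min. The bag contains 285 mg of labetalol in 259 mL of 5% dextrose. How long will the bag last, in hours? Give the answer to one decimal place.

1.6 mg/min × 60 min/hr = 96 mg/hr
Concentration = 285 mg ÷ 259 mL = 1.100386 mg/mL
Rate = 96 mg/hr ÷ 1.100386 mg/mL = 87.24211 mL/hr
Duration = 259 mL ÷ 87.24211 mL/hr = 2.96875 hr

3.0 hours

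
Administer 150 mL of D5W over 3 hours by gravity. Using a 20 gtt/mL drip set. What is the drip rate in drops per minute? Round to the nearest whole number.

150 mL ÷ (3 hr × 60 = 180 min) = 0.8333333 mL/min
0.8333333 mL/min × 20 gtt/mL = 16.66667 gtt/min

17 gtt/min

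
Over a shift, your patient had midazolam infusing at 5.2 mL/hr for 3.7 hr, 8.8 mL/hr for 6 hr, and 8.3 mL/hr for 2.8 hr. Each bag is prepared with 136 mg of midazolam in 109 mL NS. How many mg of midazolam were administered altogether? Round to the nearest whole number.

119 mg

Concentration = 136 mg ÷ 109 mL = 1.247706 mg/mL
Stage 1: 5.2 mL/hr × 3.7 hr = 19.24 mL → 19.24 mL × 1.247706 mg/mL = 24.00587 mg
Stage 2: 8.8 mL/hr × 6 hr = 52.8 mL → 52.8 mL × 1.247706 mg/mL = 65.8789 mg
Stage 3: 8.3 mL/hr × 2.8 hr = 23.24 mL → 23.24 mL × 1.247706 mg/mL = 28.9967 mg
Total = 24.00587 + 65.8789 + 28.9967 = 118.8815 mg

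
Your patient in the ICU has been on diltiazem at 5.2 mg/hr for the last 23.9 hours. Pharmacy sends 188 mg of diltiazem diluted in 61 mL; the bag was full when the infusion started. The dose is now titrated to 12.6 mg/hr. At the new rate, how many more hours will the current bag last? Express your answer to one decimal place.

5.1 hours

Initial rate:
Concentration = 188 mg ÷ 61 mL = 3.081967 mg/mL
Rate = 5.2 mg/hr ÷ 3.081967 mg/mL = 1.687234 mL/hr
Volume infused so far = 1.687234 mL/hr × 23.9 hr = 40.32489 mL
Volume remaining = 61 − 40.32489 = 20.67511 mL
New rate:
Rate = 12.6 mg/hr ÷ 3.081967 mg/mL = 4.088298 mL/hr
Time remaining = 20.67511 mL ÷ 4.088298 mL/hr = 5.057143 hr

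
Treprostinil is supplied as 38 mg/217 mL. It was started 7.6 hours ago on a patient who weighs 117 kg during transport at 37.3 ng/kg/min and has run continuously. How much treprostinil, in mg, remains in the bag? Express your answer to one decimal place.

Dose = 37.3 ng/kg/min × 117 kg = 4364.1 ng/min
4364.1 ng/min × 60 min/hr = 261846 ng/hr
Concentration = 38 mg ÷ 217 mL = 0.1751152 mg/mL = 175115.2 ng/mL
Rate = 261846 ng/hr ÷ 175115.2 ng/mL = 1.495278 mL/hr
Volume infused = 1.495278 mL/hr × 7.6 hr = 11.36412 mL
Volume remaining = 217 − 11.36412 = 205.6359 mL
Drug remaining = 205.6359 mL × 175115.2 ng/mL = 36009970 ng = 36.00997 mg

36.0 mg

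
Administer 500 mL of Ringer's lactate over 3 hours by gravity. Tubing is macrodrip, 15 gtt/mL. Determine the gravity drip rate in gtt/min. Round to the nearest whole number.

42 gtt/min

500 mL ÷ (3 hr × 60 = 180 min) = 2.777778 mL/min
2.777778 mL/min × 15 gtt/mL = 41.66667 gtt/min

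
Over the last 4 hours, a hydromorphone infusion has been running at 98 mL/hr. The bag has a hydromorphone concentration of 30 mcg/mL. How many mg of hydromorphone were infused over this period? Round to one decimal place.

11.8 mg

Concentration = 30 mcg/mL = 0.03 mg/mL
Drug rate = 98 mL/hr × 0.03 mg/mL = 2.94 mg/hr
Total = 2.94 mg/hr × 4 hr = 11.76 mg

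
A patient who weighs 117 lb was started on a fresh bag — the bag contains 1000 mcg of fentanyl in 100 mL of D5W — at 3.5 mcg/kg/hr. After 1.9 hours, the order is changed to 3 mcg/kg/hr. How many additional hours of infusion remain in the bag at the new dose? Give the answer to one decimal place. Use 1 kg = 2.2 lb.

4.1 hours

Initial rate:
Weight = 117 lb ÷ 2.2 lb/kg = 53.18182 kg
Dose = 3.5 mcg/kg/hr × 53.18182 kg = 186.1364 mcg/hr
Concentration = 1000 mcg ÷ 100 mL = 10 mcg/mL
Rate = 186.1364 mcg/hr ÷ 10 mcg/mL = 18.61364 mL/hr
Volume infused so far = 18.61364 mL/hr × 1.9 hr = 35.36591 mL
Volume remaining = 100 − 35.36591 = 64.63409 mL
New rate:
Dose = 3 mcg/kg/hr × 53.18182 kg = 159.5455 mcg/hr
Rate = 159.5455 mcg/hr ÷ 10 mcg/mL = 15.95455 mL/hr
Time remaining = 64.63409 mL ÷ 15.95455 mL/hr = 4.05114 hr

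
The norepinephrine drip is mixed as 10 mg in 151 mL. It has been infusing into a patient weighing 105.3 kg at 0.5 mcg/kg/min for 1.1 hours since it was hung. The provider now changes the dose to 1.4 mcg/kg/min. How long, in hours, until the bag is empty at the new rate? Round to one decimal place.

0.7 hours

Initial rate:
Dose = 0.5 mcg/kg/min × 105.3 kg = 52.65 mcg/min
52.65 mcg/min × 60 min/hr = 3159 mcg/hr
Concentration = 10 mg ÷ 151 mL = 0.06622517 mg/mL = 66.22517 mcg/mL
Rate = 3159 mcg/hr ÷ 66.22517 mcg/mL = 47.7009 mL/hr
Volume infused so far = 47.7009 mL/hr × 1.1 hr = 52.47099 mL
Volume remaining = 151 − 52.47099 = 98.52901 mL
New rate:
Dose = 1.4 mcg/kg/min × 105.3 kg = 147.42 mcg/min
147.42 mcg/min × 60 min/hr = 8845.2 mcg/hr
Rate = 8845.2 mcg/hr ÷ 66.22517 mcg/mL = 133.5625 mL/hr
Time remaining = 98.52901 mL ÷ 133.5625 mL/hr = 0.7376995 hr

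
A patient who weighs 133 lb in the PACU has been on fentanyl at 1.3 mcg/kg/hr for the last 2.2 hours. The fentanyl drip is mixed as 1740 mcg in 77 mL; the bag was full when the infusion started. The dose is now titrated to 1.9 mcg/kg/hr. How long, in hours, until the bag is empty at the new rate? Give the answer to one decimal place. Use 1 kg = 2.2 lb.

Initial rate:
Weight = 133 lb ÷ 2.2 lb/kg = 60.45455 kg
Dose = 1.3 mcg/kg/hr × 60.45455 kg = 78.59091 mcg/hr
Concentration = 1740 mcg ÷ 77 mL = 22.5974 mcg/mL
Rate = 78.59091 mcg/hr ÷ 22.5974 mcg/mL = 3.477874 mL/hr
Volume infused so far = 3.477874 mL/hr × 2.2 hr = 7.651322 mL
Volume remaining = 77 − 7.651322 = 69.34868 mL
New rate:
Dose = 1.9 mcg/kg/hr × 60.45455 kg = 114.8636 mcg/hr
Rate = 114.8636 mcg/hr ÷ 22.5974 mcg/mL = 5.083046 mL/hr
Time remaining = 69.34868 mL ÷ 5.083046 mL/hr = 13.64313 hr

13.6 hours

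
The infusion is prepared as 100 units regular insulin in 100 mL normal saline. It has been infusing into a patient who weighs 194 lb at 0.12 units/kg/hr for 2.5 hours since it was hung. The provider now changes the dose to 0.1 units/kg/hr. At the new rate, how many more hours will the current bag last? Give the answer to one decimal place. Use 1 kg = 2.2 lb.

8.3 hours

Initial rate:
Weight = 194 lb ÷ 2.2 lb/kg = 88.18182 kg
Dose = 0.12 units/kg/hr × 88.18182 kg = 10.58182 units/hr
Concentration = 100 units ÷ 100 mL = 1 units/mL
Rate = 10.58182 units/hr ÷ 1 units/mL = 10.58182 mL/hr
Volume infused so far = 10.58182 mL/hr × 2.5 hr = 26.45455 mL
Volume remaining = 100 − 26.45455 = 73.54545 mL
New rate:
Dose = 0.1 units/kg/hr × 88.18182 kg = 8.818182 units/hr
Rate = 8.818182 units/hr ÷ 1 units/mL = 8.818182 mL/hr
Time remaining = 73.54545 mL ÷ 8.818182 mL/hr = 8.340206 hr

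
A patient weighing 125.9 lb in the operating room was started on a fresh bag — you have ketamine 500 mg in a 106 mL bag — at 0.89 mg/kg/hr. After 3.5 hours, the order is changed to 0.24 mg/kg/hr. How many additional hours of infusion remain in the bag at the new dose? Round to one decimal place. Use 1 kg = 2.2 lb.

23.4 hours

Initial rate:
Weight = 125.9 lb ÷ 2.2 lb/kg = 57.22727 kg
Dose = 0.89 mg/kg/hr × 57.22727 kg = 50.93227 mg/hr
Concentration = 500 mg ÷ 106 mL = 4.716981 mg/mL
Rate = 50.93227 mg/hr ÷ 4.716981 mg/mL = 10.79764 mL/hr
Volume infused so far = 10.79764 mL/hr × 3.5 hr = 37.79175 mL
Volume remaining = 106 − 37.79175 = 68.20825 mL
New rate:
Dose = 0.24 mg/kg/hr × 57.22727 kg = 13.73455 mg/hr
Rate = 13.73455 mg/hr ÷ 4.716981 mg/mL = 2.911724 mL/hr
Time remaining = 68.20825 mL ÷ 2.911724 mL/hr = 23.42539 hr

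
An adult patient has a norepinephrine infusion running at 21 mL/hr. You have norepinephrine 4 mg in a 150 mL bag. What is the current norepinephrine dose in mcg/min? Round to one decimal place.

9.3 mcg/min

Concentration = 4 mg ÷ 150 mL = 0.02666667 mg/mL = 26.66667 mcg/mL
Drug rate = 21 mL/hr × 26.66667 mcg/mL = 560 mcg/hr
560 mcg/hr ÷ 60 min/hr = 9.333333 mcg/min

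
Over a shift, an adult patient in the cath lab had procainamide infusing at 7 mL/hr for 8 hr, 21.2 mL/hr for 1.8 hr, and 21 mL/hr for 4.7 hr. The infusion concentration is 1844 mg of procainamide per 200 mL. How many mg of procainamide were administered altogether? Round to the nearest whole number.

Concentration = 1844 mg ÷ 200 mL = 9.22 mg/mL
Stage 1: 7 mL/hr × 8 hr = 56 mL → 56 mL × 9.22 mg/mL = 516.32 mg
Stage 2: 21.2 mL/hr × 1.8 hr = 38.16 mL → 38.16 mL × 9.22 mg/mL = 351.8352 mg
Stage 3: 21 mL/hr × 4.7 hr = 98.7 mL → 98.7 mL × 9.22 mg/mL = 910.014 mg
Total = 516.32 + 351.8352 + 910.014 = 1778.169 mg

1778 mg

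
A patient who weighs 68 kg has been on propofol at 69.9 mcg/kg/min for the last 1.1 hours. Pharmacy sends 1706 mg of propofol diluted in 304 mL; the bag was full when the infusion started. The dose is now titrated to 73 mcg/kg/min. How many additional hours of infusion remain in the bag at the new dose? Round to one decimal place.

Initial rate:
Dose = 69.9 mcg/kg/min × 68 kg = 4753.2 mcg/min
4753.2 mcg/min × 60 min/hr = 285192 mcg/hr
Concentration = 1706 mg ÷ 304 mL = 5.611842 mg/mL = 5611.842 mcg/mL
Rate = 285192 mcg/hr ÷ 5611.842 mcg/mL = 50.81968 mL/hr
Volume infused so far = 50.81968 mL/hr × 1.1 hr = 55.90164 mL
Volume remaining = 304 − 55.90164 = 248.0984 mL
New rate:
Dose = 73 mcg/kg/min × 68 kg = 4964 mcg/min
4964 mcg/min × 60 min/hr = 297840 mcg/hr
Rate = 297840 mcg/hr ÷ 5611.842 mcg/mL = 53.07348 mL/hr
Time remaining = 248.0984 mL ÷ 53.07348 mL/hr = 4.67462 hr

4.7 hours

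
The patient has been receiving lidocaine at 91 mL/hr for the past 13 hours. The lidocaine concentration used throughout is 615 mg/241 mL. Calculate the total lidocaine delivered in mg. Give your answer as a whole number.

3019 mg

Concentration = 615 mg ÷ 241 mL = 2.551867 mg/mL
Drug rate = 91 mL/hr × 2.551867 mg/mL = 232.2199 mg/hr
Total = 232.2199 mg/hr × 13 hr = 3018.859 mg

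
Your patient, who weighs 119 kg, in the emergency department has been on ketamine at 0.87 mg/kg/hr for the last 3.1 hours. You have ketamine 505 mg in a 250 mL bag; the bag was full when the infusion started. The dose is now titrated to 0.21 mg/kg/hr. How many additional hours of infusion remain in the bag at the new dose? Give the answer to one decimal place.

7.4 hours

Initial rate:
Dose = 0.87 mg/kg/hr × 119 kg = 103.53 mg/hr
Concentration = 505 mg ÷ 250 mL = 2.02 mg/mL
Rate = 103.53 mg/hr ÷ 2.02 mg/mL = 51.25248 mL/hr
Volume infused so far = 51.25248 mL/hr × 3.1 hr = 158.8827 mL
Volume remaining = 250 − 158.8827 = 91.11733 mL
New rate:
Dose = 0.21 mg/kg/hr × 119 kg = 24.99 mg/hr
Rate = 24.99 mg/hr ÷ 2.02 mg/mL = 12.37129 mL/hr
Time remaining = 91.11733 mL ÷ 12.37129 mL/hr = 7.365226 hr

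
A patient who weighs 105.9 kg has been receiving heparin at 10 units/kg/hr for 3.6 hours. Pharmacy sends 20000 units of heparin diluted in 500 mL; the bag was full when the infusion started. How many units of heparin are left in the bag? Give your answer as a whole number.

Dose = 10 units/kg/hr × 105.9 kg = 1059 units/hr
Concentration = 20000 units ÷ 500 mL = 40 units/mL
Rate = 1059 units/hr ÷ 40 units/mL = 26.475 mL/hr
Volume infused = 26.475 mL/hr × 3.6 hr = 95.31 mL
Volume remaining = 500 − 95.31 = 404.69 mL
Drug remaining = 404.69 mL × 40 units/mL = 16187.6 units

16188 units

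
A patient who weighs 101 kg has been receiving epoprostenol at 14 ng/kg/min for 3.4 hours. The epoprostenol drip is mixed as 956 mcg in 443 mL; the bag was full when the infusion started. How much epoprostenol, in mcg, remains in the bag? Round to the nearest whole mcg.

Dose = 14 ng/kg/min × 101 kg = 1414 ng/min
1414 ng/min × 60 min/hr = 84840 ng/hr
Concentration = 956 mcg ÷ 443 mL = 2.158014 mcg/mL = 2158.014 ng/mL
Rate = 84840 ng/hr ÷ 2158.014 ng/mL = 39.31393 mL/hr
Volume infused = 39.31393 mL/hr × 3.4 hr = 133.6674 mL
Volume remaining = 443 − 133.6674 = 309.3326 mL
Drug remaining = 309.3326 mL × 2158.014 ng/mL = 667544 ng = 667.544 mcg

668 mcg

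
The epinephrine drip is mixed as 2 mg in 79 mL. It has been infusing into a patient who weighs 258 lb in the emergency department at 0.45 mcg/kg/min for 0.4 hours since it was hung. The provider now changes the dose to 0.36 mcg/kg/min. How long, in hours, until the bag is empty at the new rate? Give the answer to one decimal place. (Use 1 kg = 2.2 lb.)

0.3 hours

Initial rate:
Weight = 258 lb ÷ 2.2 lb/kg = 117.2727 kg
Dose = 0.45 mcg/kg/min × 117.2727 kg = 52.77273 mcg/min
52.77273 mcg/min × 60 min/hr = 3166.364 mcg/hr
Concentration = 2 mg ÷ 79 mL = 0.02531646 mg/mL = 25.31646 mcg/mL
Rate = 3166.364 mcg/hr ÷ 25.31646 mcg/mL = 125.0714 mL/hr
Volume infused so far = 125.0714 mL/hr × 0.4 hr = 50.02855 mL
Volume remaining = 79 − 50.02855 = 28.97145 mL
New rate:
Dose = 0.36 mcg/kg/min × 117.2727 kg = 42.21818 mcg/min
42.21818 mcg/min × 60 min/hr = 2533.091 mcg/hr
Rate = 2533.091 mcg/hr ÷ 25.31646 mcg/mL = 100.0571 mL/hr
Time remaining = 28.97145 mL ÷ 100.0571 mL/hr = 0.2895492 hr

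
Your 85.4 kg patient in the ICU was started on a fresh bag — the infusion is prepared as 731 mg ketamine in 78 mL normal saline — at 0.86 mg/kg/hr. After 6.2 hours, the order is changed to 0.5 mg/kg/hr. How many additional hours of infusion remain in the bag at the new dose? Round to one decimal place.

Initial rate:
Dose = 0.86 mg/kg/hr × 85.4 kg = 73.444 mg/hr
Concentration = 731 mg ÷ 78 mL = 9.371795 mg/mL
Rate = 73.444 mg/hr ÷ 9.371795 mg/mL = 7.836706 mL/hr
Volume infused so far = 7.836706 mL/hr × 6.2 hr = 48.58758 mL
Volume remaining = 78 − 48.58758 = 29.41242 mL
New rate:
Dose = 0.5 mg/kg/hr × 85.4 kg = 42.7 mg/hr
Rate = 42.7 mg/hr ÷ 9.371795 mg/mL = 4.556224 mL/hr
Time remaining = 29.41242 mL ÷ 4.556224 mL/hr = 6.455438 hr

6.5 hours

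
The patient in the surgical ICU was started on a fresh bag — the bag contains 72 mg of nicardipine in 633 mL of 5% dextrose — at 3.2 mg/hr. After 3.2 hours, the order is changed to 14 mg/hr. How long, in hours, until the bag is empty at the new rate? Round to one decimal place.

4.4 hours

Initial rate:
Concentration = 72 mg ÷ 633 mL = 0.1137441 mg/mL
Rate = 3.2 mg/hr ÷ 0.1137441 mg/mL = 28.13333 mL/hr
Volume infused so far = 28.13333 mL/hr × 3.2 hr = 90.02667 mL
Volume remaining = 633 − 90.02667 = 542.9733 mL
New rate:
Rate = 14 mg/hr ÷ 0.1137441 mg/mL = 123.0833 mL/hr
Time remaining = 542.9733 mL ÷ 123.0833 mL/hr = 4.411429 hr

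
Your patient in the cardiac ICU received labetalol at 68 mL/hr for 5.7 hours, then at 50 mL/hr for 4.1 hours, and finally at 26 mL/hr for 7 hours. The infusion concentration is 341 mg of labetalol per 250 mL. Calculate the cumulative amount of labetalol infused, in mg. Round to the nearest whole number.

1057 mg

Concentration = 341 mg ÷ 250 mL = 1.364 mg/mL
Stage 1: 68 mL/hr × 5.7 hr = 387.6 mL → 387.6 mL × 1.364 mg/mL = 528.6864 mg
Stage 2: 50 mL/hr × 4.1 hr = 205 mL → 205 mL × 1.364 mg/mL = 279.62 mg
Stage 3: 26 mL/hr × 7 hr = 182 mL → 182 mL × 1.364 mg/mL = 248.248 mg
Total = 528.6864 + 279.62 + 248.248 = 1056.554 mg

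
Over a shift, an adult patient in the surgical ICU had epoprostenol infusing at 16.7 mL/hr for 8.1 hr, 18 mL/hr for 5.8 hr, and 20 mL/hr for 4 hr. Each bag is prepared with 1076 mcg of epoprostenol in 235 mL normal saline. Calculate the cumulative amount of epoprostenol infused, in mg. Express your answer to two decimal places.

Concentration = 1076 mcg ÷ 235 mL = 4.578723 mcg/mL
Stage 1: 16.7 mL/hr × 8.1 hr = 135.27 mL → 135.27 mL × 4.578723 mcg/mL = 619.3639 mcg
Stage 2: 18 mL/hr × 5.8 hr = 104.4 mL → 104.4 mL × 4.578723 mcg/mL = 478.0187 mcg
Stage 3: 20 mL/hr × 4 hr = 80 mL → 80 mL × 4.578723 mcg/mL = 366.2979 mcg
Total = 619.3639 + 478.0187 + 366.2979 = 1463.681 mcg = 1.463681 mg

1.46 mg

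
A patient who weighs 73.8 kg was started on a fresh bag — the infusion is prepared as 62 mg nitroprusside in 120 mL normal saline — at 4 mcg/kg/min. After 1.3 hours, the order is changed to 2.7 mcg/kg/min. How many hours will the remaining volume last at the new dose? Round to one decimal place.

Initial rate:
Dose = 4 mcg/kg/min × 73.8 kg = 295.2 mcg/min
295.2 mcg/min × 60 min/hr = 17712 mcg/hr
Concentration = 62 mg ÷ 120 mL = 0.5166667 mg/mL = 516.6667 mcg/mL
Rate = 17712 mcg/hr ÷ 516.6667 mcg/mL = 34.28129 mL/hr
Volume infused so far = 34.28129 mL/hr × 1.3 hr = 44.56568 mL
Volume remaining = 120 − 44.56568 = 75.43432 mL
New rate:
Dose = 2.7 mcg/kg/min × 73.8 kg = 199.26 mcg/min
199.26 mcg/min × 60 min/hr = 11955.6 mcg/hr
Rate = 11955.6 mcg/hr ÷ 516.6667 mcg/mL = 23.13987 mL/hr
Time remaining = 75.43432 mL ÷ 23.13987 mL/hr = 3.259928 hr

3.3 hours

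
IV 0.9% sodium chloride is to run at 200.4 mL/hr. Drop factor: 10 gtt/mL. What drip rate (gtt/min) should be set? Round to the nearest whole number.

200.4 mL/hr ÷ 60 min/hr = 3.34 mL/min
3.34 mL/min × 10 gtt/mL = 33.4 gtt/min

33 gtt/min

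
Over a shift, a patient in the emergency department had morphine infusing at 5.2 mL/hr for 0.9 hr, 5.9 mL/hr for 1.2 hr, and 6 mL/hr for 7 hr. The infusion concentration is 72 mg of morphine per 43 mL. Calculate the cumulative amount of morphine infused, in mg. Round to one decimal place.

90.0 mg

Concentration = 72 mg ÷ 43 mL = 1.674419 mg/mL
Stage 1: 5.2 mL/hr × 0.9 hr = 4.68 mL → 4.68 mL × 1.674419 mg/mL = 7.836279 mg
Stage 2: 5.9 mL/hr × 1.2 hr = 7.08 mL → 7.08 mL × 1.674419 mg/mL = 11.85488 mg
Stage 3: 6 mL/hr × 7 hr = 42 mL → 42 mL × 1.674419 mg/mL = 70.32558 mg
Total = 7.836279 + 11.85488 + 70.32558 = 90.01674 mg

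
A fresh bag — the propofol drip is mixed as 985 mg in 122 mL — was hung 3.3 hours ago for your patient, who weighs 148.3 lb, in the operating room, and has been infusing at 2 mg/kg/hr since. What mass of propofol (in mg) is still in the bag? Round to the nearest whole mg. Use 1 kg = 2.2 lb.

540 mg

Weight = 148.3 lb ÷ 2.2 lb/kg = 67.40909 kg
Dose = 2 mg/kg/hr × 67.40909 kg = 134.8182 mg/hr
Concentration = 985 mg ÷ 122 mL = 8.07377 mg/mL
Rate = 134.8182 mg/hr ÷ 8.07377 mg/mL = 16.69829 mL/hr
Volume infused = 16.69829 mL/hr × 3.3 hr = 55.10437 mL
Volume remaining = 122 − 55.10437 = 66.89563 mL
Drug remaining = 66.89563 mL × 8.07377 mg/mL = 540.1 mg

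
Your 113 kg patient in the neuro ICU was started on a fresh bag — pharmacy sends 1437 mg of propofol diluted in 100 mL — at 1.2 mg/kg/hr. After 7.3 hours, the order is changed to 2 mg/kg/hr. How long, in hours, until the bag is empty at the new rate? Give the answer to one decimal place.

2.0 hours

Initial rate:
Dose = 1.2 mg/kg/hr × 113 kg = 135.6 mg/hr
Concentration = 1437 mg ÷ 100 mL = 14.37 mg/mL
Rate = 135.6 mg/hr ÷ 14.37 mg/mL = 9.436326 mL/hr
Volume infused so far = 9.436326 mL/hr × 7.3 hr = 68.88518 mL
Volume remaining = 100 − 68.88518 = 31.11482 mL
New rate:
Dose = 2 mg/kg/hr × 113 kg = 226 mg/hr
Rate = 226 mg/hr ÷ 14.37 mg/mL = 15.72721 mL/hr
Time remaining = 31.11482 mL ÷ 15.72721 mL/hr = 1.978407 hr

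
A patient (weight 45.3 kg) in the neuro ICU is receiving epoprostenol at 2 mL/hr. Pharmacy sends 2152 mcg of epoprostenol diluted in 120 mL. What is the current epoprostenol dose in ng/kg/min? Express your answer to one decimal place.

13.2 ng/kg/min

Concentration = 2152 mcg ÷ 120 mL = 17.93333 mcg/mL = 17933.33 ng/mL
Drug rate = 2 mL/hr × 17933.33 ng/mL = 35866.67 ng/hr
35866.67 ng/hr ÷ 60 min/hr = 597.7778 ng/min
597.7778 ng/min ÷ 45.3 kg = 13.19598 ng/kg/min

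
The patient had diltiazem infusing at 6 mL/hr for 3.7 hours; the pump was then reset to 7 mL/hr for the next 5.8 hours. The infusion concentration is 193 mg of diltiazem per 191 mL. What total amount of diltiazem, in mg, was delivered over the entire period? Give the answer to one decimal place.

63.5 mg

Concentration = 193 mg ÷ 191 mL = 1.010471 mg/mL
Stage 1: 6 mL/hr × 3.7 hr = 22.2 mL → 22.2 mL × 1.010471 mg/mL = 22.43246 mg
Stage 2: 7 mL/hr × 5.8 hr = 40.6 mL → 40.6 mL × 1.010471 mg/mL = 41.02513 mg
Total = 22.43246 + 41.02513 = 63.45759 mg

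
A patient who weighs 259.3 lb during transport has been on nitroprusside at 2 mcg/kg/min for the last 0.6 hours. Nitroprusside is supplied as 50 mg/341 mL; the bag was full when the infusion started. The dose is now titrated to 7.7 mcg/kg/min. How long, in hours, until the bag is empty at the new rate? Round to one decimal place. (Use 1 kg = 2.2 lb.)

Initial rate:
Weight = 259.3 lb ÷ 2.2 lb/kg = 117.8636 kg
Dose = 2 mcg/kg/min × 117.8636 kg = 235.7273 mcg/min
235.7273 mcg/min × 60 min/hr = 14143.64 mcg/hr
Concentration = 50 mg ÷ 341 mL = 0.1466276 mg/mL = 146.6276 mcg/mL
Rate = 14143.64 mcg/hr ÷ 146.6276 mcg/mL = 96.4596 mL/hr
Volume infused so far = 96.4596 mL/hr × 0.6 hr = 57.87576 mL
Volume remaining = 341 − 57.87576 = 283.1242 mL
New rate:
Dose = 7.7 mcg/kg/min × 117.8636 kg = 907.55 mcg/min
907.55 mcg/min × 60 min/hr = 54453 mcg/hr
Rate = 54453 mcg/hr ÷ 146.6276 mcg/mL = 371.3695 mL/hr
Time remaining = 283.1242 mL ÷ 371.3695 mL/hr = 0.7623789 hr

0.8 hours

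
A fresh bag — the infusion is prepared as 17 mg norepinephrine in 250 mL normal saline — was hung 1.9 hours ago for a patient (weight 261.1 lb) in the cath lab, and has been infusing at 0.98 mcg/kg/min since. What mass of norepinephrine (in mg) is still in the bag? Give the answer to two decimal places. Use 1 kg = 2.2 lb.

Weight = 261.1 lb ÷ 2.2 lb/kg = 118.6818 kg
Dose = 0.98 mcg/kg/min × 118.6818 kg = 116.3082 mcg/min
116.3082 mcg/min × 60 min/hr = 6978.491 mcg/hr
Concentration = 17 mg ÷ 250 mL = 0.068 mg/mL = 68 mcg/mL
Rate = 6978.491 mcg/hr ÷ 68 mcg/mL = 102.6249 mL/hr
Volume infused = 102.6249 mL/hr × 1.9 hr = 194.9872 mL
Volume remaining = 250 − 194.9872 = 55.01275 mL
Drug remaining = 55.01275 mL × 68 mcg/mL = 3740.867 mcg = 3.740867 mg

3.74 mg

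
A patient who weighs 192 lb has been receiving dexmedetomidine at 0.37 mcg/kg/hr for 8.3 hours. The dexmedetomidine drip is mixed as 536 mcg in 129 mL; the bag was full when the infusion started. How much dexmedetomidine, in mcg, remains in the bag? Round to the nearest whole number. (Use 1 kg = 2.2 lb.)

Weight = 192 lb ÷ 2.2 lb/kg = 87.27273 kg
Dose = 0.37 mcg/kg/hr × 87.27273 kg = 32.29091 mcg/hr
Concentration = 536 mcg ÷ 129 mL = 4.155039 mcg/mL
Rate = 32.29091 mcg/hr ÷ 4.155039 mcg/mL = 7.771506 mL/hr
Volume infused = 7.771506 mL/hr × 8.3 hr = 64.5035 mL
Volume remaining = 129 − 64.5035 = 64.4965 mL
Drug remaining = 64.4965 mL × 4.155039 mcg/mL = 267.9855 mcg

268 mcg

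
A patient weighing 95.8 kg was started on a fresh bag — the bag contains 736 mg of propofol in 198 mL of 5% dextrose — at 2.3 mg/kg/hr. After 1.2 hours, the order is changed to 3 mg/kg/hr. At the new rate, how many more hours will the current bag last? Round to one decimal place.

Initial rate:
Dose = 2.3 mg/kg/hr × 95.8 kg = 220.34 mg/hr
Concentration = 736 mg ÷ 198 mL = 3.717172 mg/mL
Rate = 220.34 mg/hr ÷ 3.717172 mg/mL = 59.27625 mL/hr
Volume infused so far = 59.27625 mL/hr × 1.2 hr = 71.1315 mL
Volume remaining = 198 − 71.1315 = 126.8685 mL
New rate:
Dose = 3 mg/kg/hr × 95.8 kg = 287.4 mg/hr
Rate = 287.4 mg/hr ÷ 3.717172 mg/mL = 77.31685 mL/hr
Time remaining = 126.8685 mL ÷ 77.31685 mL/hr = 1.640891 hr

1.6 hours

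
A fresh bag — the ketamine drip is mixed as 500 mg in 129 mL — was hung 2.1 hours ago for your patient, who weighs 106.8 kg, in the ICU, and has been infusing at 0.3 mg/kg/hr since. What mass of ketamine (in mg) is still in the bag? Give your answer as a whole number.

Dose = 0.3 mg/kg/hr × 106.8 kg = 32.04 mg/hr
Concentration = 500 mg ÷ 129 mL = 3.875969 mg/mL
Rate = 32.04 mg/hr ÷ 3.875969 mg/mL = 8.26632 mL/hr
Volume infused = 8.26632 mL/hr × 2.1 hr = 17.35927 mL
Volume remaining = 129 − 17.35927 = 111.6407 mL
Drug remaining = 111.6407 mL × 3.875969 mg/mL = 432.716 mg

433 mg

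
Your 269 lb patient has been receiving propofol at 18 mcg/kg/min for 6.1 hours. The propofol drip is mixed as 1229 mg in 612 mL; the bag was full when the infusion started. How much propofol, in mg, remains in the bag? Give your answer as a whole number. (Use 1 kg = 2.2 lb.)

Weight = 269 lb ÷ 2.2 lb/kg = 122.2727 kg
Dose = 18 mcg/kg/min × 122.2727 kg = 2200.909 mcg/min
2200.909 mcg/min × 60 min/hr = 132054.5 mcg/hr
Concentration = 1229 mg ÷ 612 mL = 2.00817 mg/mL = 2008.17 mcg/mL
Rate = 132054.5 mcg/hr ÷ 2008.17 mcg/mL = 65.75865 mL/hr
Volume infused = 65.75865 mL/hr × 6.1 hr = 401.1278 mL
Volume remaining = 612 − 401.1278 = 210.8722 mL
Drug remaining = 210.8722 mL × 2008.17 mcg/mL = 423467.3 mcg = 423.4673 mg

423 mg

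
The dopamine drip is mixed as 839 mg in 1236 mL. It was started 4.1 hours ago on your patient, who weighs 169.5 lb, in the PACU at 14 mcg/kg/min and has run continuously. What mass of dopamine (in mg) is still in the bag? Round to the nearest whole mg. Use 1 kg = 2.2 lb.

Weight = 169.5 lb ÷ 2.2 lb/kg = 77.04545 kg
Dose = 14 mcg/kg/min × 77.04545 kg = 1078.636 mcg/min
1078.636 mcg/min × 60 min/hr = 64718.18 mcg/hr
Concentration = 839 mg ÷ 1236 mL = 0.6788026 mg/mL = 678.8026 mcg/mL
Rate = 64718.18 mcg/hr ÷ 678.8026 mcg/mL = 95.34168 mL/hr
Volume infused = 95.34168 mL/hr × 4.1 hr = 390.9009 mL
Volume remaining = 1236 − 390.9009 = 845.0991 mL
Drug remaining = 845.0991 mL × 678.8026 mcg/mL = 573655.5 mcg = 573.6555 mg

574 mg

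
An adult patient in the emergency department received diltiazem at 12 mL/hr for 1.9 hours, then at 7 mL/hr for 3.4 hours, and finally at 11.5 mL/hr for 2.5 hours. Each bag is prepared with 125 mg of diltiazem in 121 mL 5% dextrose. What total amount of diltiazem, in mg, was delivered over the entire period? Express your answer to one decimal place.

77.8 mg

Concentration = 125 mg ÷ 121 mL = 1.033058 mg/mL
Stage 1: 12 mL/hr × 1.9 hr = 22.8 mL → 22.8 mL × 1.033058 mg/mL = 23.55372 mg
Stage 2: 7 mL/hr × 3.4 hr = 23.8 mL → 23.8 mL × 1.033058 mg/mL = 24.58678 mg
Stage 3: 11.5 mL/hr × 2.5 hr = 28.75 mL → 28.75 mL × 1.033058 mg/mL = 29.70041 mg
Total = 23.55372 + 24.58678 + 29.70041 = 77.84091 mg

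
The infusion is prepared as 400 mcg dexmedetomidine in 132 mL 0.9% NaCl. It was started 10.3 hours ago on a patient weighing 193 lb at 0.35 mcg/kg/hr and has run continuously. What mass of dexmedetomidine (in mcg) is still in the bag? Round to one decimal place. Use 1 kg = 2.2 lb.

83.7 mcg

Weight = 193 lb ÷ 2.2 lb/kg = 87.72727 kg
Dose = 0.35 mcg/kg/hr × 87.72727 kg = 30.70455 mcg/hr
Concentration = 400 mcg ÷ 132 mL = 3.030303 mcg/mL
Rate = 30.70455 mcg/hr ÷ 3.030303 mcg/mL = 10.1325 mL/hr
Volume infused = 10.1325 mL/hr × 10.3 hr = 104.3647 mL
Volume remaining = 132 − 104.3647 = 27.63525 mL
Drug remaining = 27.63525 mL × 3.030303 mcg/mL = 83.74318 mcg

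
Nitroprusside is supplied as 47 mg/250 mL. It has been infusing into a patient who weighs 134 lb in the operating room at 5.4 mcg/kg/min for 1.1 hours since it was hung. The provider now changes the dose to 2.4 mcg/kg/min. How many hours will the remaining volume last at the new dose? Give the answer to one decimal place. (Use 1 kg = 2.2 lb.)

2.9 hours

Initial rate:
Weight = 134 lb ÷ 2.2 lb/kg = 60.90909 kg
Dose = 5.4 mcg/kg/min × 60.90909 kg = 328.9091 mcg/min
328.9091 mcg/min × 60 min/hr = 19734.55 mcg/hr
Concentration = 47 mg ÷ 250 mL = 0.188 mg/mL = 188 mcg/mL
Rate = 19734.55 mcg/hr ÷ 188 mcg/mL = 104.971 mL/hr
Volume infused so far = 104.971 mL/hr × 1.1 hr = 115.4681 mL
Volume remaining = 250 − 115.4681 = 134.5319 mL
New rate:
Dose = 2.4 mcg/kg/min × 60.90909 kg = 146.1818 mcg/min
146.1818 mcg/min × 60 min/hr = 8770.909 mcg/hr
Rate = 8770.909 mcg/hr ÷ 188 mcg/mL = 46.65377 mL/hr
Time remaining = 134.5319 mL ÷ 46.65377 mL/hr = 2.883624 hr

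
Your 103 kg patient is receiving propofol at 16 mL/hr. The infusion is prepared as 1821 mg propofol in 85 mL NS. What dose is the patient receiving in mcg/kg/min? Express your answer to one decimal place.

55.5 mcg/kg/min

Concentration = 1821 mg ÷ 85 mL = 21.42353 mg/mL = 21423.53 mcg/mL
Drug rate = 16 mL/hr × 21423.53 mcg/mL = 342776.5 mcg/hr
342776.5 mcg/hr ÷ 60 min/hr = 5712.941 mcg/min
5712.941 mcg/min ÷ 103 kg = 55.46545 mcg/kg/min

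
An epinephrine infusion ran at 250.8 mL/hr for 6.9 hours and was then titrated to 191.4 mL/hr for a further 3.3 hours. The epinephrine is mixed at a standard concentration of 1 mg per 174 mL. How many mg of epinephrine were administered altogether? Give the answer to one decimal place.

13.6 mg

Concentration = 1 mg ÷ 174 mL = 0.005747126 mg/mL
Stage 1: 250.8 mL/hr × 6.9 hr = 1730.52 mL → 1730.52 mL × 0.005747126 mg/mL = 9.945517 mg
Stage 2: 191.4 mL/hr × 3.3 hr = 631.62 mL → 631.62 mL × 0.005747126 mg/mL = 3.63 mg
Total = 9.945517 + 3.63 = 13.57552 mg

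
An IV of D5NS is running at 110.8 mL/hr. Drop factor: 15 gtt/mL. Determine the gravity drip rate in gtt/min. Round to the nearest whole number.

110.8 mL/hr ÷ 60 min/hr = 1.846667 mL/min
1.846667 mL/min × 15 gtt/mL = 27.7 gtt/min

28 gtt/min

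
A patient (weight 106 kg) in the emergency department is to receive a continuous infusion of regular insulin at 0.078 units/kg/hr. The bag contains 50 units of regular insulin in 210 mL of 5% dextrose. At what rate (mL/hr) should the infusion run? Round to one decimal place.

34.7 mL/hr

Dose = 0.078 units/kg/hr × 106 kg = 8.268 units/hr
Concentration = 50 units ÷ 210 mL = 0.2380952 units/mL
Rate = 8.268 units/hr ÷ 0.2380952 units/mL = 34.7256 mL/hr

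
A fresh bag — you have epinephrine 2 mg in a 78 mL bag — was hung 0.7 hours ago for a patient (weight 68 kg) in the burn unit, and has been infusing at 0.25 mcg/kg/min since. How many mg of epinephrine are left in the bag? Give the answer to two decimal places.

Dose = 0.25 mcg/kg/min × 68 kg = 17 mcg/min
17 mcg/min × 60 min/hr = 1020 mcg/hr
Concentration = 2 mg ÷ 78 mL = 0.02564103 mg/mL = 25.64103 mcg/mL
Rate = 1020 mcg/hr ÷ 25.64103 mcg/mL = 39.78 mL/hr
Volume infused = 39.78 mL/hr × 0.7 hr = 27.846 mL
Volume remaining = 78 − 27.846 = 50.154 mL
Drug remaining = 50.154 mL × 25.64103 mcg/mL = 1286 mcg = 1.286 mg

1.29 mg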